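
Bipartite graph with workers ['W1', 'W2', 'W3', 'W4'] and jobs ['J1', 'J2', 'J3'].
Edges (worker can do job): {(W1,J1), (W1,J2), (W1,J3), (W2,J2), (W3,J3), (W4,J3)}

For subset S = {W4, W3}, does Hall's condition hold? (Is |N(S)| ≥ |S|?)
No: |N(S)| = 1, |S| = 2

Subset S = {W4, W3}
Neighbors N(S) = {J3}

|N(S)| = 1, |S| = 2
Hall's condition: |N(S)| ≥ |S| is NOT satisfied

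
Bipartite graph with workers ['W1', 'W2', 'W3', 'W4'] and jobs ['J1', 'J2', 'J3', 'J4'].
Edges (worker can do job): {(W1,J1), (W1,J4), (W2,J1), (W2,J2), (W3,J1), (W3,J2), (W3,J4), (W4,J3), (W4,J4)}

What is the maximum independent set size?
Maximum independent set = 4

By König's theorem:
- Min vertex cover = Max matching = 4
- Max independent set = Total vertices - Min vertex cover
- Max independent set = 8 - 4 = 4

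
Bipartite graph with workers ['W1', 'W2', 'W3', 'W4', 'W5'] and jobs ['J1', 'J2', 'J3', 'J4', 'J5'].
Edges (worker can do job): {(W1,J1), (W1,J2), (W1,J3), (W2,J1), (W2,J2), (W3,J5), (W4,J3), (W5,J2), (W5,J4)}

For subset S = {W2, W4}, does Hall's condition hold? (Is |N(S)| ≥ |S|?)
Yes: |N(S)| = 3, |S| = 2

Subset S = {W2, W4}
Neighbors N(S) = {J1, J2, J3}

|N(S)| = 3, |S| = 2
Hall's condition: |N(S)| ≥ |S| is satisfied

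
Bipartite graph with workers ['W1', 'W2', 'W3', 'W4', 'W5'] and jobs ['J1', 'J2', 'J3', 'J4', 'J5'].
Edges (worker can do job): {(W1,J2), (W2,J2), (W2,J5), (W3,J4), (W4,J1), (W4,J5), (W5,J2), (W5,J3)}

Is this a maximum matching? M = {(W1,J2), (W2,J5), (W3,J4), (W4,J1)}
No, size 4 is not maximum

Proposed matching has size 4.
Maximum matching size for this graph: 5.

This is NOT maximum - can be improved to size 5.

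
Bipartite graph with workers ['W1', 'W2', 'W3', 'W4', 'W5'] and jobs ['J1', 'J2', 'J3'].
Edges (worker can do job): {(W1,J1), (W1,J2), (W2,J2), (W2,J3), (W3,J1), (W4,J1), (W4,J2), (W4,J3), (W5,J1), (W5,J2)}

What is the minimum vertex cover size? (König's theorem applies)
Minimum vertex cover size = 3

By König's theorem: in bipartite graphs,
min vertex cover = max matching = 3

Maximum matching has size 3, so minimum vertex cover also has size 3.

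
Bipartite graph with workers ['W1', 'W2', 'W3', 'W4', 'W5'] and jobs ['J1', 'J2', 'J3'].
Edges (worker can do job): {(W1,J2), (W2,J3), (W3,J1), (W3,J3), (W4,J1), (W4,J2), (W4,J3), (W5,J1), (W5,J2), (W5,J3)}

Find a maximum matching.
Matching: {(W3,J3), (W4,J2), (W5,J1)}

Maximum matching (size 3):
  W3 → J3
  W4 → J2
  W5 → J1

Each worker is assigned to at most one job, and each job to at most one worker.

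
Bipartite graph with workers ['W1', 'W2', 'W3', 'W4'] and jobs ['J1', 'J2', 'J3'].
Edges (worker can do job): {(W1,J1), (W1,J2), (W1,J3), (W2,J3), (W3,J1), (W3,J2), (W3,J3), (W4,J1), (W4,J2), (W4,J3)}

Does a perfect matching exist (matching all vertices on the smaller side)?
Yes, perfect matching exists (size 3)

Perfect matching: {(W1,J3), (W3,J1), (W4,J2)}
All 3 vertices on the smaller side are matched.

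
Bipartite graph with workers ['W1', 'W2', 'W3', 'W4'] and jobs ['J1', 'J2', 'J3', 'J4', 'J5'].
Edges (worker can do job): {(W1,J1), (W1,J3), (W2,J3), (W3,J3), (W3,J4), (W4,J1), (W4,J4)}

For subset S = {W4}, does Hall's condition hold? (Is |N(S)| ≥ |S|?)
Yes: |N(S)| = 2, |S| = 1

Subset S = {W4}
Neighbors N(S) = {J1, J4}

|N(S)| = 2, |S| = 1
Hall's condition: |N(S)| ≥ |S| is satisfied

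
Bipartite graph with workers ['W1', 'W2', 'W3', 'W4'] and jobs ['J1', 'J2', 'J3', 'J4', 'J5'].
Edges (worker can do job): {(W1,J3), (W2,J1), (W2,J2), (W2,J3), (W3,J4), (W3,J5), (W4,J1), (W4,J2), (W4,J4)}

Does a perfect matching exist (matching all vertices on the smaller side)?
Yes, perfect matching exists (size 4)

Perfect matching: {(W1,J3), (W2,J1), (W3,J4), (W4,J2)}
All 4 vertices on the smaller side are matched.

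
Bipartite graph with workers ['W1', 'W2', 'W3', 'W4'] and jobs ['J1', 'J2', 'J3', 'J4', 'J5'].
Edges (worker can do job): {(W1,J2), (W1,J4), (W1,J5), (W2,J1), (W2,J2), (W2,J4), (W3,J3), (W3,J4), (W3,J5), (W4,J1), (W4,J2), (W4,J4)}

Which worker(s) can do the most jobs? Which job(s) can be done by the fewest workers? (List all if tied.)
Most versatile: W1, W2, W3, W4 (3 jobs); Least covered: J3 (1 workers)

Worker degrees (jobs they can do): W1:3, W2:3, W3:3, W4:3
Job degrees (workers who can do it): J1:2, J2:3, J3:1, J4:4, J5:2

Maximum worker degree is 3, achieved by: W1, W2, W3, W4
Minimum job degree is 1, achieved by: J3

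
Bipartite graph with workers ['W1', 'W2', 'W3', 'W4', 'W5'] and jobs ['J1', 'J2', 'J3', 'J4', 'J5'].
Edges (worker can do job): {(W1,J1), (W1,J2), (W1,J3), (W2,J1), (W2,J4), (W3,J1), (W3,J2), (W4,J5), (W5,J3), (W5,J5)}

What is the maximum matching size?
Maximum matching size = 5

Maximum matching: {(W1,J1), (W2,J4), (W3,J2), (W4,J5), (W5,J3)}
Size: 5

This assigns 5 workers to 5 distinct jobs.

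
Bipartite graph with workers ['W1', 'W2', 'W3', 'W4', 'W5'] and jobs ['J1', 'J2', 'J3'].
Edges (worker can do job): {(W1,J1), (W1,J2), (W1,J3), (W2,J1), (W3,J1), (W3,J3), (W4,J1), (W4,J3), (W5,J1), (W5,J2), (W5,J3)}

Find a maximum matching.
Matching: {(W3,J3), (W4,J1), (W5,J2)}

Maximum matching (size 3):
  W3 → J3
  W4 → J1
  W5 → J2

Each worker is assigned to at most one job, and each job to at most one worker.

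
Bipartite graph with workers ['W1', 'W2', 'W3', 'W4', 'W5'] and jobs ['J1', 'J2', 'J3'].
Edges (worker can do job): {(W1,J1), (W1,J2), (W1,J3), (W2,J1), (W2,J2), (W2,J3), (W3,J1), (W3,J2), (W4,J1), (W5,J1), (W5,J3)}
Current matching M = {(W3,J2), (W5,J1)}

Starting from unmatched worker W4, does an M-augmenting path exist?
Yes: W4 → J1 → W5 → J3

An M-augmenting path alternates non-matching / matching edges, starting and ending at unmatched vertices.
Path: W4 → J1 → W5 → J3
(J3 is unmatched in M, so the path is augmenting.)
Flipping edges along this path would increase |M| from 2 to 3.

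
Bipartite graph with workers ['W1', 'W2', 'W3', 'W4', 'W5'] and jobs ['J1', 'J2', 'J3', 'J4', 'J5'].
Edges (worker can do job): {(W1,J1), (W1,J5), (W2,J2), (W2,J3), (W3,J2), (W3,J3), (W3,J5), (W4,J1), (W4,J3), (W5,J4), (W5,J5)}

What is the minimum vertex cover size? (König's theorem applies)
Minimum vertex cover size = 5

By König's theorem: in bipartite graphs,
min vertex cover = max matching = 5

Maximum matching has size 5, so minimum vertex cover also has size 5.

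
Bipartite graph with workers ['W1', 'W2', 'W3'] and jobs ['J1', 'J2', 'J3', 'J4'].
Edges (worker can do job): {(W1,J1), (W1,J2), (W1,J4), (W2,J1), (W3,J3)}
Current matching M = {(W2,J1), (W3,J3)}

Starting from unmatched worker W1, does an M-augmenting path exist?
Yes: W1 → J2

An M-augmenting path alternates non-matching / matching edges, starting and ending at unmatched vertices.
Path: W1 → J2
(J2 is unmatched in M, so the path is augmenting.)
Flipping edges along this path would increase |M| from 2 to 3.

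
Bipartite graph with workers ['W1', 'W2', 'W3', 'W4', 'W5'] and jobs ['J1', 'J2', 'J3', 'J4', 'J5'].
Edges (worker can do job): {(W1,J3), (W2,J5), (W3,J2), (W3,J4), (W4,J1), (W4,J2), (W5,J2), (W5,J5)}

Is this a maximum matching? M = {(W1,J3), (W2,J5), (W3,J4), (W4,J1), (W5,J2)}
Yes, size 5 is maximum

Proposed matching has size 5.
Maximum matching size for this graph: 5.

This is a maximum matching.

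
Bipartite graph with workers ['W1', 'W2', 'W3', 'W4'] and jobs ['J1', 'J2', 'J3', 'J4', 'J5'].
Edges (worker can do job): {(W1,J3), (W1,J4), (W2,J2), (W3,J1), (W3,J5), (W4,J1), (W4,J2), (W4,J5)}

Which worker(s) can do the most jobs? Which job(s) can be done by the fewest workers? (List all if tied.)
Most versatile: W4 (3 jobs); Least covered: J3, J4 (1 workers)

Worker degrees (jobs they can do): W1:2, W2:1, W3:2, W4:3
Job degrees (workers who can do it): J1:2, J2:2, J3:1, J4:1, J5:2

Maximum worker degree is 3, achieved by: W4
Minimum job degree is 1, achieved by: J3, J4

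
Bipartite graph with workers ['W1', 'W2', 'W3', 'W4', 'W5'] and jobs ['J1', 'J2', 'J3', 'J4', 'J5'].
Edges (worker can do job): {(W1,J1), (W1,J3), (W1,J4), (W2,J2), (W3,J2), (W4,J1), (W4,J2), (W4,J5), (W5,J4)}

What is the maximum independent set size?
Maximum independent set = 6

By König's theorem:
- Min vertex cover = Max matching = 4
- Max independent set = Total vertices - Min vertex cover
- Max independent set = 10 - 4 = 6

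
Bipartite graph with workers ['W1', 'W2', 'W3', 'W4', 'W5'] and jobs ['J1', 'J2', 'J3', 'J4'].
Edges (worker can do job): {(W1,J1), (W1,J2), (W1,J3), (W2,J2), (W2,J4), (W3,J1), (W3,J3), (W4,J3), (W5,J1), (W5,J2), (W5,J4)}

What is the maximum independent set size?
Maximum independent set = 5

By König's theorem:
- Min vertex cover = Max matching = 4
- Max independent set = Total vertices - Min vertex cover
- Max independent set = 9 - 4 = 5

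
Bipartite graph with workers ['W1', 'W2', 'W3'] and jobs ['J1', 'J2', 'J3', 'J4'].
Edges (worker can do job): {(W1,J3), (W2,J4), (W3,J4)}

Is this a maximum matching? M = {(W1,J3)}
No, size 1 is not maximum

Proposed matching has size 1.
Maximum matching size for this graph: 2.

This is NOT maximum - can be improved to size 2.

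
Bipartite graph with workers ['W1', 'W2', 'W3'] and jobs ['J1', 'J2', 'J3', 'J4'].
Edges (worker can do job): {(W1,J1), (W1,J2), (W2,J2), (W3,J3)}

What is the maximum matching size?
Maximum matching size = 3

Maximum matching: {(W1,J1), (W2,J2), (W3,J3)}
Size: 3

This assigns 3 workers to 3 distinct jobs.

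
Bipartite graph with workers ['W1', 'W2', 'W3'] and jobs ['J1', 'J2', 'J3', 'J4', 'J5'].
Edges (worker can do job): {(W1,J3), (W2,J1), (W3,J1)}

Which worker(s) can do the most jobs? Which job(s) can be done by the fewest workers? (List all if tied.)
Most versatile: W1, W2, W3 (1 jobs); Least covered: J2, J4, J5 (0 workers)

Worker degrees (jobs they can do): W1:1, W2:1, W3:1
Job degrees (workers who can do it): J1:2, J2:0, J3:1, J4:0, J5:0

Maximum worker degree is 1, achieved by: W1, W2, W3
Minimum job degree is 0, achieved by: J2, J4, J5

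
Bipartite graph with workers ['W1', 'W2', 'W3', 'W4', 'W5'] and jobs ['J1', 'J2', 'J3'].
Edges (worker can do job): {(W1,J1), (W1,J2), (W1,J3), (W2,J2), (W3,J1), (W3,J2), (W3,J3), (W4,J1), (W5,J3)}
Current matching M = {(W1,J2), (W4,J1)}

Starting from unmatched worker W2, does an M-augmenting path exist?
Yes: W2 → J2 → W1 → J3

An M-augmenting path alternates non-matching / matching edges, starting and ending at unmatched vertices.
Path: W2 → J2 → W1 → J3
(J3 is unmatched in M, so the path is augmenting.)
Flipping edges along this path would increase |M| from 2 to 3.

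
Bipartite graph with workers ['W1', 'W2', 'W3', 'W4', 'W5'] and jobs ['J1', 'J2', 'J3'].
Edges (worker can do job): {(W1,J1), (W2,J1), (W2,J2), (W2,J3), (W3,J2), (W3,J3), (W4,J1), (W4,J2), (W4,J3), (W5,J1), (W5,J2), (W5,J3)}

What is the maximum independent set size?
Maximum independent set = 5

By König's theorem:
- Min vertex cover = Max matching = 3
- Max independent set = Total vertices - Min vertex cover
- Max independent set = 8 - 3 = 5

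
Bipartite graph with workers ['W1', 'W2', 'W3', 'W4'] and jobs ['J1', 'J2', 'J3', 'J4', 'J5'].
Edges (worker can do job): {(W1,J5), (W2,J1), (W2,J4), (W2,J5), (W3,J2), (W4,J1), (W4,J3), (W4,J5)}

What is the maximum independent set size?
Maximum independent set = 5

By König's theorem:
- Min vertex cover = Max matching = 4
- Max independent set = Total vertices - Min vertex cover
- Max independent set = 9 - 4 = 5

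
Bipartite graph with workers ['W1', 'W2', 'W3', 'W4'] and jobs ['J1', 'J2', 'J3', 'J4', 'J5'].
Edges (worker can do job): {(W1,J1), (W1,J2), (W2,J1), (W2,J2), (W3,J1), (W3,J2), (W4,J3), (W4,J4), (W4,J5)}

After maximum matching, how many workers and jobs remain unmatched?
Unmatched: 1 workers, 2 jobs

Maximum matching size: 3
Workers: 4 total, 3 matched, 1 unmatched
Jobs: 5 total, 3 matched, 2 unmatched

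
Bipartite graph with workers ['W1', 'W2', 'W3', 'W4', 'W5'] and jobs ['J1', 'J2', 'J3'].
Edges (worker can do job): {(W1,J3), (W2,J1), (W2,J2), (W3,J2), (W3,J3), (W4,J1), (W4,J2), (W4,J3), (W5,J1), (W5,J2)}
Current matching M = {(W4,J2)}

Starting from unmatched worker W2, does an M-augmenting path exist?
Yes: W2 → J1

An M-augmenting path alternates non-matching / matching edges, starting and ending at unmatched vertices.
Path: W2 → J1
(J1 is unmatched in M, so the path is augmenting.)
Flipping edges along this path would increase |M| from 1 to 2.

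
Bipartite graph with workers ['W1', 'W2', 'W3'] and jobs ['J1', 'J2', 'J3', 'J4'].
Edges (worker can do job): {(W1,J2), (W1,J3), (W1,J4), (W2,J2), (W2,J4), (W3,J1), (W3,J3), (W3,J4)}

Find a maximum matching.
Matching: {(W1,J2), (W2,J4), (W3,J3)}

Maximum matching (size 3):
  W1 → J2
  W2 → J4
  W3 → J3

Each worker is assigned to at most one job, and each job to at most one worker.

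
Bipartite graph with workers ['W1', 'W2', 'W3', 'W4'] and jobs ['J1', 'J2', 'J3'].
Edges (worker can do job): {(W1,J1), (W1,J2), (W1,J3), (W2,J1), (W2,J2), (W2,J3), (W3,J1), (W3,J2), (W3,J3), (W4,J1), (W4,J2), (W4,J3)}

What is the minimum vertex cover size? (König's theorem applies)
Minimum vertex cover size = 3

By König's theorem: in bipartite graphs,
min vertex cover = max matching = 3

Maximum matching has size 3, so minimum vertex cover also has size 3.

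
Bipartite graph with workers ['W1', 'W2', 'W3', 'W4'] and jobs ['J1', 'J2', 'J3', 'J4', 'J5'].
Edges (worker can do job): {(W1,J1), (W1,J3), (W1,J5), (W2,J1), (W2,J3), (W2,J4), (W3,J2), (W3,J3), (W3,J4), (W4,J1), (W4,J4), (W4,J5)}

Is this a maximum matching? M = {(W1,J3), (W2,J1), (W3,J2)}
No, size 3 is not maximum

Proposed matching has size 3.
Maximum matching size for this graph: 4.

This is NOT maximum - can be improved to size 4.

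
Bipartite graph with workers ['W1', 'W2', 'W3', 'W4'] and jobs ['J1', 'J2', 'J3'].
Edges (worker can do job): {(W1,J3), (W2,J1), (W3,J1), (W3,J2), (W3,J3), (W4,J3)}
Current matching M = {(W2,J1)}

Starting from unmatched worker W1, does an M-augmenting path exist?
Yes: W1 → J3

An M-augmenting path alternates non-matching / matching edges, starting and ending at unmatched vertices.
Path: W1 → J3
(J3 is unmatched in M, so the path is augmenting.)
Flipping edges along this path would increase |M| from 1 to 2.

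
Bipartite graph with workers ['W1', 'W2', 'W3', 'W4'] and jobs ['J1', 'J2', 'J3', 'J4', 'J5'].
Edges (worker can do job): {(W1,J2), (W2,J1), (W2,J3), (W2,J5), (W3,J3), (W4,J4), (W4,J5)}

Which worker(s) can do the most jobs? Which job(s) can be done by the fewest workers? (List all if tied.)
Most versatile: W2 (3 jobs); Least covered: J1, J2, J4 (1 workers)

Worker degrees (jobs they can do): W1:1, W2:3, W3:1, W4:2
Job degrees (workers who can do it): J1:1, J2:1, J3:2, J4:1, J5:2

Maximum worker degree is 3, achieved by: W2
Minimum job degree is 1, achieved by: J1, J2, J4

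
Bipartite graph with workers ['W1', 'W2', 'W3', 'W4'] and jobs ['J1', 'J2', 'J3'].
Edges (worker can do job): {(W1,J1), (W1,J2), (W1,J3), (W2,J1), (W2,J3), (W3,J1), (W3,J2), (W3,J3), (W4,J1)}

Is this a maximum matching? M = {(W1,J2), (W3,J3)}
No, size 2 is not maximum

Proposed matching has size 2.
Maximum matching size for this graph: 3.

This is NOT maximum - can be improved to size 3.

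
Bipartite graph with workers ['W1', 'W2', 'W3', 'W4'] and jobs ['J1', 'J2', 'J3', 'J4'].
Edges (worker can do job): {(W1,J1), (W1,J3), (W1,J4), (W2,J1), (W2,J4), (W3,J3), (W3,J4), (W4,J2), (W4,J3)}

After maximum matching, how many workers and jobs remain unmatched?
Unmatched: 0 workers, 0 jobs

Maximum matching size: 4
Workers: 4 total, 4 matched, 0 unmatched
Jobs: 4 total, 4 matched, 0 unmatched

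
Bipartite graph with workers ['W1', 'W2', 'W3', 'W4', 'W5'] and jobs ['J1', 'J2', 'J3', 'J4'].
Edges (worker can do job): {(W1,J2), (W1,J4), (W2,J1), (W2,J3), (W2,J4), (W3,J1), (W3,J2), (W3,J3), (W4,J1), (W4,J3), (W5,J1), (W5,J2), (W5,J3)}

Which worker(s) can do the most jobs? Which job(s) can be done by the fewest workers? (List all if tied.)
Most versatile: W2, W3, W5 (3 jobs); Least covered: J4 (2 workers)

Worker degrees (jobs they can do): W1:2, W2:3, W3:3, W4:2, W5:3
Job degrees (workers who can do it): J1:4, J2:3, J3:4, J4:2

Maximum worker degree is 3, achieved by: W2, W3, W5
Minimum job degree is 2, achieved by: J4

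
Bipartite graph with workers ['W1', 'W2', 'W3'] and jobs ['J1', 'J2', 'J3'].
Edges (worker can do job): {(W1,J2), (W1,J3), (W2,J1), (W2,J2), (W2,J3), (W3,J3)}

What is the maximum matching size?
Maximum matching size = 3

Maximum matching: {(W1,J2), (W2,J1), (W3,J3)}
Size: 3

This assigns 3 workers to 3 distinct jobs.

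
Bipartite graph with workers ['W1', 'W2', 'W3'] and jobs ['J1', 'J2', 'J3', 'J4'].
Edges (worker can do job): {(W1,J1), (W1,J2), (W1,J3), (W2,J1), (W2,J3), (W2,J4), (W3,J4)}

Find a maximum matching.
Matching: {(W1,J1), (W2,J3), (W3,J4)}

Maximum matching (size 3):
  W1 → J1
  W2 → J3
  W3 → J4

Each worker is assigned to at most one job, and each job to at most one worker.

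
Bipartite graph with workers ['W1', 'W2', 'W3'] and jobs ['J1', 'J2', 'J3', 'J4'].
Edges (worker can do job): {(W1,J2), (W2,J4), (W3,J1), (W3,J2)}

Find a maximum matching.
Matching: {(W1,J2), (W2,J4), (W3,J1)}

Maximum matching (size 3):
  W1 → J2
  W2 → J4
  W3 → J1

Each worker is assigned to at most one job, and each job to at most one worker.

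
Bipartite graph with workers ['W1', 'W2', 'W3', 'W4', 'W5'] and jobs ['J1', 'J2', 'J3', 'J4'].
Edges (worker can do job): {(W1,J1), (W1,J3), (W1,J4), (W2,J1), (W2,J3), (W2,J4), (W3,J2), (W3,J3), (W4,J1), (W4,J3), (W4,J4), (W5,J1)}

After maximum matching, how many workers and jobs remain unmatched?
Unmatched: 1 workers, 0 jobs

Maximum matching size: 4
Workers: 5 total, 4 matched, 1 unmatched
Jobs: 4 total, 4 matched, 0 unmatched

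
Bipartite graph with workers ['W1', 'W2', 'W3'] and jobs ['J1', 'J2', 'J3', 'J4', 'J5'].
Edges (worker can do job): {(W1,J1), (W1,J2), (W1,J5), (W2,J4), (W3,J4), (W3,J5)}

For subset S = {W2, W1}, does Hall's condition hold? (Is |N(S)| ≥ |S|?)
Yes: |N(S)| = 4, |S| = 2

Subset S = {W2, W1}
Neighbors N(S) = {J1, J2, J4, J5}

|N(S)| = 4, |S| = 2
Hall's condition: |N(S)| ≥ |S| is satisfied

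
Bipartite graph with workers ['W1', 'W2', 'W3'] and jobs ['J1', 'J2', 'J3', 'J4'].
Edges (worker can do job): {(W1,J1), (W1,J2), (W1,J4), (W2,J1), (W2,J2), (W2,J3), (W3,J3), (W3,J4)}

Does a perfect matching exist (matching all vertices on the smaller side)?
Yes, perfect matching exists (size 3)

Perfect matching: {(W1,J1), (W2,J2), (W3,J3)}
All 3 vertices on the smaller side are matched.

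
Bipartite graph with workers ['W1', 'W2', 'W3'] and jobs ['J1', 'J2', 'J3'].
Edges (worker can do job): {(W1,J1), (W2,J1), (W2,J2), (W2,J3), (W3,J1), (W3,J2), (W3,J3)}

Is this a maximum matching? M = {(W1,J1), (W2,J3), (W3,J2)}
Yes, size 3 is maximum

Proposed matching has size 3.
Maximum matching size for this graph: 3.

This is a maximum matching.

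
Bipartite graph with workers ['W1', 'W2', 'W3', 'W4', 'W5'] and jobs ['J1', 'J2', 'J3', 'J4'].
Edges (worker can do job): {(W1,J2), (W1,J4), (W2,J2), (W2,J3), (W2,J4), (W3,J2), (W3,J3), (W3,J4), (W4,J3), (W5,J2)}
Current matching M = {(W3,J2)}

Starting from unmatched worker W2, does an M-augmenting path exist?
Yes: W2 → J3

An M-augmenting path alternates non-matching / matching edges, starting and ending at unmatched vertices.
Path: W2 → J3
(J3 is unmatched in M, so the path is augmenting.)
Flipping edges along this path would increase |M| from 1 to 2.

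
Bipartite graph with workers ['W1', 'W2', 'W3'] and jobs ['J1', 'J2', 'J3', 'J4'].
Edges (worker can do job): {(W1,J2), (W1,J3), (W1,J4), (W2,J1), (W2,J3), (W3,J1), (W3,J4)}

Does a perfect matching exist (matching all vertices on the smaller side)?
Yes, perfect matching exists (size 3)

Perfect matching: {(W1,J3), (W2,J1), (W3,J4)}
All 3 vertices on the smaller side are matched.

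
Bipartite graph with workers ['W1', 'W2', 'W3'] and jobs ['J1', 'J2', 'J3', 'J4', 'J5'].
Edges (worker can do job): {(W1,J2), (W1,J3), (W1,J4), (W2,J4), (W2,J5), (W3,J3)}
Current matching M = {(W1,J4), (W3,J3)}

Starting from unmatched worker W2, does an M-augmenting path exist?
Yes: W2 → J4 → W1 → J2

An M-augmenting path alternates non-matching / matching edges, starting and ending at unmatched vertices.
Path: W2 → J4 → W1 → J2
(J2 is unmatched in M, so the path is augmenting.)
Flipping edges along this path would increase |M| from 2 to 3.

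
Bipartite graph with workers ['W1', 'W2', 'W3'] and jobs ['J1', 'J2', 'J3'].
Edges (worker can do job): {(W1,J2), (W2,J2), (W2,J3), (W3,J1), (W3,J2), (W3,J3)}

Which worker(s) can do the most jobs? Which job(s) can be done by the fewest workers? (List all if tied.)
Most versatile: W3 (3 jobs); Least covered: J1 (1 workers)

Worker degrees (jobs they can do): W1:1, W2:2, W3:3
Job degrees (workers who can do it): J1:1, J2:3, J3:2

Maximum worker degree is 3, achieved by: W3
Minimum job degree is 1, achieved by: J1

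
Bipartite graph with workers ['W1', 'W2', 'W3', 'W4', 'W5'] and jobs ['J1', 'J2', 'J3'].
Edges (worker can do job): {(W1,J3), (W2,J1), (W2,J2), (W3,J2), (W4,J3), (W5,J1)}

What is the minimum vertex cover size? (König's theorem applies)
Minimum vertex cover size = 3

By König's theorem: in bipartite graphs,
min vertex cover = max matching = 3

Maximum matching has size 3, so minimum vertex cover also has size 3.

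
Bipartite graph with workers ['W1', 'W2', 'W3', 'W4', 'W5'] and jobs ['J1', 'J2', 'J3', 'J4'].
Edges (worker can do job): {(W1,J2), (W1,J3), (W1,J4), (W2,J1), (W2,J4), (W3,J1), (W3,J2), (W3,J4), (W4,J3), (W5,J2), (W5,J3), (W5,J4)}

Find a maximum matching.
Matching: {(W1,J2), (W3,J1), (W4,J3), (W5,J4)}

Maximum matching (size 4):
  W1 → J2
  W3 → J1
  W4 → J3
  W5 → J4

Each worker is assigned to at most one job, and each job to at most one worker.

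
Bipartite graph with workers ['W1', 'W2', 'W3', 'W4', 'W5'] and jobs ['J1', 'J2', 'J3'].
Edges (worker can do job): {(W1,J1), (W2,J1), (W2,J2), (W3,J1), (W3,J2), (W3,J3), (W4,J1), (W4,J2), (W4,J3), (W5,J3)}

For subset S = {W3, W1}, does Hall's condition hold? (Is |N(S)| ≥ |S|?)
Yes: |N(S)| = 3, |S| = 2

Subset S = {W3, W1}
Neighbors N(S) = {J1, J2, J3}

|N(S)| = 3, |S| = 2
Hall's condition: |N(S)| ≥ |S| is satisfied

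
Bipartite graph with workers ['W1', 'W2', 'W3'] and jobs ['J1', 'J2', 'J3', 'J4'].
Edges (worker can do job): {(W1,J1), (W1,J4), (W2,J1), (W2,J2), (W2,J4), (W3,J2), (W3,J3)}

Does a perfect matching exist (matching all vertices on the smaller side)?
Yes, perfect matching exists (size 3)

Perfect matching: {(W1,J1), (W2,J2), (W3,J3)}
All 3 vertices on the smaller side are matched.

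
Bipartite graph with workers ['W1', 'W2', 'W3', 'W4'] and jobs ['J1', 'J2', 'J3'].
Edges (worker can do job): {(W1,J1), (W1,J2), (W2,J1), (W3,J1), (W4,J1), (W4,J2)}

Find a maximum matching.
Matching: {(W3,J1), (W4,J2)}

Maximum matching (size 2):
  W3 → J1
  W4 → J2

Each worker is assigned to at most one job, and each job to at most one worker.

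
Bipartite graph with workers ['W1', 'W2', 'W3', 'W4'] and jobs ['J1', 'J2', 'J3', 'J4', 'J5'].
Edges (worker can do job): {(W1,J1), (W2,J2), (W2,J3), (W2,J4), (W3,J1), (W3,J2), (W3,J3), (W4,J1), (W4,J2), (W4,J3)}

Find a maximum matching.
Matching: {(W1,J1), (W2,J4), (W3,J2), (W4,J3)}

Maximum matching (size 4):
  W1 → J1
  W2 → J4
  W3 → J2
  W4 → J3

Each worker is assigned to at most one job, and each job to at most one worker.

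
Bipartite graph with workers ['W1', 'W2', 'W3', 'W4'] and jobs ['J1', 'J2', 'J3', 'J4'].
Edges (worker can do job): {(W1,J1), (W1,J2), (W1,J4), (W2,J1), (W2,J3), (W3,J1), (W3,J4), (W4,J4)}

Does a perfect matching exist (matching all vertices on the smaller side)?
Yes, perfect matching exists (size 4)

Perfect matching: {(W1,J2), (W2,J3), (W3,J1), (W4,J4)}
All 4 vertices on the smaller side are matched.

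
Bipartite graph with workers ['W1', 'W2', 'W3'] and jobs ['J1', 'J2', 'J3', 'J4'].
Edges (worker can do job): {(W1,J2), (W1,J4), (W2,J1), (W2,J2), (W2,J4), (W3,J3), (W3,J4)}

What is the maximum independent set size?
Maximum independent set = 4

By König's theorem:
- Min vertex cover = Max matching = 3
- Max independent set = Total vertices - Min vertex cover
- Max independent set = 7 - 3 = 4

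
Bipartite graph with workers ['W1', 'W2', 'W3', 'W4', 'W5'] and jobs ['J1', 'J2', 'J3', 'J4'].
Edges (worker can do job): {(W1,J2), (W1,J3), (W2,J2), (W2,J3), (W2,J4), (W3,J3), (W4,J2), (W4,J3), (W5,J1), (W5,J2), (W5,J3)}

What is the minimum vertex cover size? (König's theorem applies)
Minimum vertex cover size = 4

By König's theorem: in bipartite graphs,
min vertex cover = max matching = 4

Maximum matching has size 4, so minimum vertex cover also has size 4.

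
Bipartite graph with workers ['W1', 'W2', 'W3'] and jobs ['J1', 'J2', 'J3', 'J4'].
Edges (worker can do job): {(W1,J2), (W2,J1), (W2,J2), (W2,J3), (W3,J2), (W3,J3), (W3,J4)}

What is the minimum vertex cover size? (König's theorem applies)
Minimum vertex cover size = 3

By König's theorem: in bipartite graphs,
min vertex cover = max matching = 3

Maximum matching has size 3, so minimum vertex cover also has size 3.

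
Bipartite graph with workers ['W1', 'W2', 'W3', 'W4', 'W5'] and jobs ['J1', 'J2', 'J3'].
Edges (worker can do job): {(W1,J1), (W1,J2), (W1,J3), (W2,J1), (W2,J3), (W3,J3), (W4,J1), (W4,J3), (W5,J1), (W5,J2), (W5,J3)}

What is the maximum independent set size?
Maximum independent set = 5

By König's theorem:
- Min vertex cover = Max matching = 3
- Max independent set = Total vertices - Min vertex cover
- Max independent set = 8 - 3 = 5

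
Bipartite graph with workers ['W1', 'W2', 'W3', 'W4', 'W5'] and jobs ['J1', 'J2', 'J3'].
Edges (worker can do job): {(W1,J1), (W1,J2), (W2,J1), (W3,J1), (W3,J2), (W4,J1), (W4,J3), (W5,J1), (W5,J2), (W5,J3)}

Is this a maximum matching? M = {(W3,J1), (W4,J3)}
No, size 2 is not maximum

Proposed matching has size 2.
Maximum matching size for this graph: 3.

This is NOT maximum - can be improved to size 3.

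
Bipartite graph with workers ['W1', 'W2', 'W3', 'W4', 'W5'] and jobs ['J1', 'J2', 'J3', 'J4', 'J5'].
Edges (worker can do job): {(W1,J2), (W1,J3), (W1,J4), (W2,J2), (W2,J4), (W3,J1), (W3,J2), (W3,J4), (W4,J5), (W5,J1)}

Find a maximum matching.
Matching: {(W1,J3), (W2,J2), (W3,J4), (W4,J5), (W5,J1)}

Maximum matching (size 5):
  W1 → J3
  W2 → J2
  W3 → J4
  W4 → J5
  W5 → J1

Each worker is assigned to at most one job, and each job to at most one worker.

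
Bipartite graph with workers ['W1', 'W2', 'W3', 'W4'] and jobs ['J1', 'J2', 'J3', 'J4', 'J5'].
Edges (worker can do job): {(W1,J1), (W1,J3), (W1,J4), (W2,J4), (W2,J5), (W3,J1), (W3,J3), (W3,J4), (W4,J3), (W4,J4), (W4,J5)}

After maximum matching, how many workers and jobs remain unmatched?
Unmatched: 0 workers, 1 jobs

Maximum matching size: 4
Workers: 4 total, 4 matched, 0 unmatched
Jobs: 5 total, 4 matched, 1 unmatched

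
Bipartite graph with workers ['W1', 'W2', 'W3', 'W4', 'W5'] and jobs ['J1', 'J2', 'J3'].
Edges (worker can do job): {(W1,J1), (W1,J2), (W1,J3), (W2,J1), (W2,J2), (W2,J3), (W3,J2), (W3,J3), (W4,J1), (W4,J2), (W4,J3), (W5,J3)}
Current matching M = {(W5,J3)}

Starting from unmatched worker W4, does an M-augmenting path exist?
Yes: W4 → J1

An M-augmenting path alternates non-matching / matching edges, starting and ending at unmatched vertices.
Path: W4 → J1
(J1 is unmatched in M, so the path is augmenting.)
Flipping edges along this path would increase |M| from 1 to 2.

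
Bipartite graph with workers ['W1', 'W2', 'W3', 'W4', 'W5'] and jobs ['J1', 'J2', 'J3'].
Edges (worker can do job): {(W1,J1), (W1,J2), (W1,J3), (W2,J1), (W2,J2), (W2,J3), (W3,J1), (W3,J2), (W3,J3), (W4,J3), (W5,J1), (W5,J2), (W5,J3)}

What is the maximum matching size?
Maximum matching size = 3

Maximum matching: {(W1,J2), (W3,J3), (W5,J1)}
Size: 3

This assigns 3 workers to 3 distinct jobs.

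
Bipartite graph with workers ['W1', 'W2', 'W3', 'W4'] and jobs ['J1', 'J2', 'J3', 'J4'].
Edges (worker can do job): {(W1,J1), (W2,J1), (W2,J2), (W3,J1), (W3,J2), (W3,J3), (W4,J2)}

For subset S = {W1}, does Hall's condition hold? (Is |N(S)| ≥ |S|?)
Yes: |N(S)| = 1, |S| = 1

Subset S = {W1}
Neighbors N(S) = {J1}

|N(S)| = 1, |S| = 1
Hall's condition: |N(S)| ≥ |S| is satisfied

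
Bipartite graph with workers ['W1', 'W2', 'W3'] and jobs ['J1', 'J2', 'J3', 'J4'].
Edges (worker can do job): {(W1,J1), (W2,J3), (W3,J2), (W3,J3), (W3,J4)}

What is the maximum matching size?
Maximum matching size = 3

Maximum matching: {(W1,J1), (W2,J3), (W3,J4)}
Size: 3

This assigns 3 workers to 3 distinct jobs.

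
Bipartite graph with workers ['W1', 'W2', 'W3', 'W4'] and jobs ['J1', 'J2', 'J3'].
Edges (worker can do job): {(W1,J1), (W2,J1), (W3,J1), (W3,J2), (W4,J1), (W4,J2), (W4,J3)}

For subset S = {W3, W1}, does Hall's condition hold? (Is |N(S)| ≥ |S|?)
Yes: |N(S)| = 2, |S| = 2

Subset S = {W3, W1}
Neighbors N(S) = {J1, J2}

|N(S)| = 2, |S| = 2
Hall's condition: |N(S)| ≥ |S| is satisfied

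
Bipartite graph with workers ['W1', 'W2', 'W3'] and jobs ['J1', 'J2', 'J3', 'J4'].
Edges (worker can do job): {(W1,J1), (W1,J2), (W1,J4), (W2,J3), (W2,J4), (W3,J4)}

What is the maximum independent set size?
Maximum independent set = 4

By König's theorem:
- Min vertex cover = Max matching = 3
- Max independent set = Total vertices - Min vertex cover
- Max independent set = 7 - 3 = 4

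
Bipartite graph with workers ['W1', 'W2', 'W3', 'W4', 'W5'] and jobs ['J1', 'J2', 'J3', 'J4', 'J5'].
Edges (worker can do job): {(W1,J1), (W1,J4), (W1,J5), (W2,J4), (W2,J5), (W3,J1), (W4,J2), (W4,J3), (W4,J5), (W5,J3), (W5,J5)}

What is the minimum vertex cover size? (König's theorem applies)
Minimum vertex cover size = 5

By König's theorem: in bipartite graphs,
min vertex cover = max matching = 5

Maximum matching has size 5, so minimum vertex cover also has size 5.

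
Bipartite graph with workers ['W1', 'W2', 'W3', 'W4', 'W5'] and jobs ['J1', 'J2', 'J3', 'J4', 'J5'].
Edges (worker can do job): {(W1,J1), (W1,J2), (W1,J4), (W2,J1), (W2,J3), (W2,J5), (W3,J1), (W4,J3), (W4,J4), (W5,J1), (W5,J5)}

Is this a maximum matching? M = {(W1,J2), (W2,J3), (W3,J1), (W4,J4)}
No, size 4 is not maximum

Proposed matching has size 4.
Maximum matching size for this graph: 5.

This is NOT maximum - can be improved to size 5.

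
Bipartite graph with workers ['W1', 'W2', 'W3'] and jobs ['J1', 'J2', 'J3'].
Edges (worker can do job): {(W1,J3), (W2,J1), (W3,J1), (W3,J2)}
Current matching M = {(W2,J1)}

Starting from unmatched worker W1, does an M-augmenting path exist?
Yes: W1 → J3

An M-augmenting path alternates non-matching / matching edges, starting and ending at unmatched vertices.
Path: W1 → J3
(J3 is unmatched in M, so the path is augmenting.)
Flipping edges along this path would increase |M| from 1 to 2.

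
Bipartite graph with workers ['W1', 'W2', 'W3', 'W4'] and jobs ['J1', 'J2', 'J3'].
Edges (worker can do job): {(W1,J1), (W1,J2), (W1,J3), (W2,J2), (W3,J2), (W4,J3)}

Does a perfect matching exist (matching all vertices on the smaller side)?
Yes, perfect matching exists (size 3)

Perfect matching: {(W1,J1), (W3,J2), (W4,J3)}
All 3 vertices on the smaller side are matched.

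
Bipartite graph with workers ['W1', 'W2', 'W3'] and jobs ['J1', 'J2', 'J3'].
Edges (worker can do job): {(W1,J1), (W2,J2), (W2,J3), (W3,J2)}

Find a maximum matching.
Matching: {(W1,J1), (W2,J3), (W3,J2)}

Maximum matching (size 3):
  W1 → J1
  W2 → J3
  W3 → J2

Each worker is assigned to at most one job, and each job to at most one worker.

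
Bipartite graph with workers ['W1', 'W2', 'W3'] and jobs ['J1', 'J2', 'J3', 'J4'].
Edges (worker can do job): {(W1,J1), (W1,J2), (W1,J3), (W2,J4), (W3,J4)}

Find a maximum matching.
Matching: {(W1,J1), (W3,J4)}

Maximum matching (size 2):
  W1 → J1
  W3 → J4

Each worker is assigned to at most one job, and each job to at most one worker.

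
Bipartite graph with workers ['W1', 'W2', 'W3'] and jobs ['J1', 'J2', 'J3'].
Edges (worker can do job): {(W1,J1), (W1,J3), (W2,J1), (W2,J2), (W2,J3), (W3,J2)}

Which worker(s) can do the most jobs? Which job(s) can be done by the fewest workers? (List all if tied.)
Most versatile: W2 (3 jobs); Least covered: J1, J2, J3 (2 workers)

Worker degrees (jobs they can do): W1:2, W2:3, W3:1
Job degrees (workers who can do it): J1:2, J2:2, J3:2

Maximum worker degree is 3, achieved by: W2
Minimum job degree is 2, achieved by: J1, J2, J3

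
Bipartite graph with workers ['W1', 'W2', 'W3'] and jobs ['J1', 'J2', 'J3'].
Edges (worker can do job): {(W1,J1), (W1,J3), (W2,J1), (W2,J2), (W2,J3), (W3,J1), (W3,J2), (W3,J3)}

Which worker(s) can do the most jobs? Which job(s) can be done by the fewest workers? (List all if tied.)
Most versatile: W2, W3 (3 jobs); Least covered: J2 (2 workers)

Worker degrees (jobs they can do): W1:2, W2:3, W3:3
Job degrees (workers who can do it): J1:3, J2:2, J3:3

Maximum worker degree is 3, achieved by: W2, W3
Minimum job degree is 2, achieved by: J2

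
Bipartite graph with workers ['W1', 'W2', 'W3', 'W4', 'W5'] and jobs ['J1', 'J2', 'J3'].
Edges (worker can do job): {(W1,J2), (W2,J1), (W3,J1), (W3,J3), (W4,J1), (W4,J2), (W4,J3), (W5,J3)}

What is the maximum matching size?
Maximum matching size = 3

Maximum matching: {(W1,J2), (W3,J3), (W4,J1)}
Size: 3

This assigns 3 workers to 3 distinct jobs.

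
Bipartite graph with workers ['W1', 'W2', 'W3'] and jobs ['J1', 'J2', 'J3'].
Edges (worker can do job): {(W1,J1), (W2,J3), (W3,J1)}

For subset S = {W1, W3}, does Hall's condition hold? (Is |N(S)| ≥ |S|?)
No: |N(S)| = 1, |S| = 2

Subset S = {W1, W3}
Neighbors N(S) = {J1}

|N(S)| = 1, |S| = 2
Hall's condition: |N(S)| ≥ |S| is NOT satisfied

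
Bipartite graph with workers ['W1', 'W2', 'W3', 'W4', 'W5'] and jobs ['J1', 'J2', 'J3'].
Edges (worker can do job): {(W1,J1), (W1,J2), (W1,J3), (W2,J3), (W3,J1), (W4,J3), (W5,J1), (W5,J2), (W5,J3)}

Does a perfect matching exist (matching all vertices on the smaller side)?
Yes, perfect matching exists (size 3)

Perfect matching: {(W1,J2), (W3,J1), (W5,J3)}
All 3 vertices on the smaller side are matched.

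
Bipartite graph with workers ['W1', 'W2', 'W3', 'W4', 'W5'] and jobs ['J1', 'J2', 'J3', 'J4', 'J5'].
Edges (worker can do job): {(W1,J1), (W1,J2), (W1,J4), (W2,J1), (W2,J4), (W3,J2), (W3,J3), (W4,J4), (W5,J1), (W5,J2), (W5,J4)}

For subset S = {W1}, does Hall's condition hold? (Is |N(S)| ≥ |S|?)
Yes: |N(S)| = 3, |S| = 1

Subset S = {W1}
Neighbors N(S) = {J1, J2, J4}

|N(S)| = 3, |S| = 1
Hall's condition: |N(S)| ≥ |S| is satisfied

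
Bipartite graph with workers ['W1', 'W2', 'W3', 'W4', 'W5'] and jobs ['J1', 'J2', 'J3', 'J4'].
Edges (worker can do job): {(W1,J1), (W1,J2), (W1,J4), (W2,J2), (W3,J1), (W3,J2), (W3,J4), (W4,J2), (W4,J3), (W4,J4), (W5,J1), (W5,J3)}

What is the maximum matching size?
Maximum matching size = 4

Maximum matching: {(W1,J1), (W3,J4), (W4,J2), (W5,J3)}
Size: 4

This assigns 4 workers to 4 distinct jobs.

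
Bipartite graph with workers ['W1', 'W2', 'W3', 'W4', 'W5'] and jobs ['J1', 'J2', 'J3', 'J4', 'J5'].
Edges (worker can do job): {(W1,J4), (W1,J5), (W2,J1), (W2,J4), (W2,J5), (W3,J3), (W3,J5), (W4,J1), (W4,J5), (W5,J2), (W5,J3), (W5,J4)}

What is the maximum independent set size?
Maximum independent set = 5

By König's theorem:
- Min vertex cover = Max matching = 5
- Max independent set = Total vertices - Min vertex cover
- Max independent set = 10 - 5 = 5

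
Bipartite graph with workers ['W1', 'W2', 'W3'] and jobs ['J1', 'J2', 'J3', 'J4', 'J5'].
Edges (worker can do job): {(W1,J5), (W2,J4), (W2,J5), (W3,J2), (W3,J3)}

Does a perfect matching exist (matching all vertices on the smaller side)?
Yes, perfect matching exists (size 3)

Perfect matching: {(W1,J5), (W2,J4), (W3,J3)}
All 3 vertices on the smaller side are matched.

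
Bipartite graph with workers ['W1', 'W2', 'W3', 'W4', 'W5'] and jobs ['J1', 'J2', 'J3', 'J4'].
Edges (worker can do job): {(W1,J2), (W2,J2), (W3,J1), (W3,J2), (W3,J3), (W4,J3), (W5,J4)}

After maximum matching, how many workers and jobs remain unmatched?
Unmatched: 1 workers, 0 jobs

Maximum matching size: 4
Workers: 5 total, 4 matched, 1 unmatched
Jobs: 4 total, 4 matched, 0 unmatched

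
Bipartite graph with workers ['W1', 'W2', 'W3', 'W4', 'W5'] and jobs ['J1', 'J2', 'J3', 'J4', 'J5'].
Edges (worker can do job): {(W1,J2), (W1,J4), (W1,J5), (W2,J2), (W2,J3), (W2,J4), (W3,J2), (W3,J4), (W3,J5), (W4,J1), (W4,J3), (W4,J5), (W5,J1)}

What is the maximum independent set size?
Maximum independent set = 5

By König's theorem:
- Min vertex cover = Max matching = 5
- Max independent set = Total vertices - Min vertex cover
- Max independent set = 10 - 5 = 5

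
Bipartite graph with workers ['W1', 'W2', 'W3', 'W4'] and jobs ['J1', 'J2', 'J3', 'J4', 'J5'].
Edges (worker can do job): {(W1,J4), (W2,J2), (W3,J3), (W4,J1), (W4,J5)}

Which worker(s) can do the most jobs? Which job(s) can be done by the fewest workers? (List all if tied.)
Most versatile: W4 (2 jobs); Least covered: J1, J2, J3, J4, J5 (1 workers)

Worker degrees (jobs they can do): W1:1, W2:1, W3:1, W4:2
Job degrees (workers who can do it): J1:1, J2:1, J3:1, J4:1, J5:1

Maximum worker degree is 2, achieved by: W4
Minimum job degree is 1, achieved by: J1, J2, J3, J4, J5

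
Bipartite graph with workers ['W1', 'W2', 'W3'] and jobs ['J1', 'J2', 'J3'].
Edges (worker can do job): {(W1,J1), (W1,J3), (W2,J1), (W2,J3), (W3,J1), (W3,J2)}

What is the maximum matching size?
Maximum matching size = 3

Maximum matching: {(W1,J3), (W2,J1), (W3,J2)}
Size: 3

This assigns 3 workers to 3 distinct jobs.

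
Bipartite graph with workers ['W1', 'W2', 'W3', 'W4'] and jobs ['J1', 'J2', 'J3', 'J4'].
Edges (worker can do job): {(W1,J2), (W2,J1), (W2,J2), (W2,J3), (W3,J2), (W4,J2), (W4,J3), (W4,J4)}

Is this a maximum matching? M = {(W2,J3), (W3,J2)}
No, size 2 is not maximum

Proposed matching has size 2.
Maximum matching size for this graph: 3.

This is NOT maximum - can be improved to size 3.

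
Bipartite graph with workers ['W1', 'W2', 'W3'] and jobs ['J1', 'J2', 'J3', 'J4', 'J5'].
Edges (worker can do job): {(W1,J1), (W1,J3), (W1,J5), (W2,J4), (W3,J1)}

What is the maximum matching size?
Maximum matching size = 3

Maximum matching: {(W1,J3), (W2,J4), (W3,J1)}
Size: 3

This assigns 3 workers to 3 distinct jobs.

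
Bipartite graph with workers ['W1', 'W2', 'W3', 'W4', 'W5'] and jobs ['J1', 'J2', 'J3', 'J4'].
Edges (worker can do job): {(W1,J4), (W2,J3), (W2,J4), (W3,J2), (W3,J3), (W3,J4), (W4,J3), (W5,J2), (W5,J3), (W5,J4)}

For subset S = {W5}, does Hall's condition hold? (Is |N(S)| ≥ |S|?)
Yes: |N(S)| = 3, |S| = 1

Subset S = {W5}
Neighbors N(S) = {J2, J3, J4}

|N(S)| = 3, |S| = 1
Hall's condition: |N(S)| ≥ |S| is satisfied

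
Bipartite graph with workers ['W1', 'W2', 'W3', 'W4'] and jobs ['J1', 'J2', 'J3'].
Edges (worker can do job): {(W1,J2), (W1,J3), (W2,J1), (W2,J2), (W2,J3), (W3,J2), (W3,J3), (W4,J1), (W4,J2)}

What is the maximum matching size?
Maximum matching size = 3

Maximum matching: {(W2,J1), (W3,J3), (W4,J2)}
Size: 3

This assigns 3 workers to 3 distinct jobs.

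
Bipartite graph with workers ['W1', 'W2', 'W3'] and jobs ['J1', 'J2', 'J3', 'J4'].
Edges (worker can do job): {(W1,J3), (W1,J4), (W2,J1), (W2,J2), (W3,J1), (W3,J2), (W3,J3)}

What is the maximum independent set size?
Maximum independent set = 4

By König's theorem:
- Min vertex cover = Max matching = 3
- Max independent set = Total vertices - Min vertex cover
- Max independent set = 7 - 3 = 4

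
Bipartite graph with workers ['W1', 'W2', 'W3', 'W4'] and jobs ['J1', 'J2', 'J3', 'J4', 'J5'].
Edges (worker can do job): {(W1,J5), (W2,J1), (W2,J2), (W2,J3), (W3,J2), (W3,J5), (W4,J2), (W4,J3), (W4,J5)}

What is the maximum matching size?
Maximum matching size = 4

Maximum matching: {(W1,J5), (W2,J1), (W3,J2), (W4,J3)}
Size: 4

This assigns 4 workers to 4 distinct jobs.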